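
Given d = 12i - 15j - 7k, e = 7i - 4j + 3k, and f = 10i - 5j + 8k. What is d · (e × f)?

e × f:
i: (-4)·8 - 3·(-5) = -32 - (-15) = -17
j: 3·10 - 7·8 = 30 - 56 = -26
k: 7·(-5) - (-4)·10 = -35 - (-40) = 5
e × f = (-17, -26, 5)
d · (e × f) = 12·(-17) + (-15)·(-26) + (-7)·5 = -204 + 390 - 35 = 151

151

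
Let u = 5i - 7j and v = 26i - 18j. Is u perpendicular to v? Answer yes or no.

no

u · v = 5·26 + (-7)·(-18) = 130 + 126 = 256
Nonzero, so the vectors are not orthogonal.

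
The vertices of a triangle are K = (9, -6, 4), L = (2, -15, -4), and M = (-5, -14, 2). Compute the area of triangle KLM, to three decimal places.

64.459

KL = (-7, -9, -8),  KM = (-14, -8, -2)
i: (-9)·(-2) - (-8)·(-8) = 18 - 64 = -46
j: (-8)·(-14) - (-7)·(-2) = 112 - 14 = 98
k: (-7)·(-8) - (-9)·(-14) = 56 - 126 = -70
KL × KM = (-46, 98, -70)
|KL × KM| = √16620 ≈ 128.9186
area = ½ · 128.9186 ≈ 64.459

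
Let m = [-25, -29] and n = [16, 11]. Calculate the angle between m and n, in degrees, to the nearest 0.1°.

m · n = (-25)·16 + (-29)·11 = -400 - 319 = -719
|m|² = 625 + 841 = 1466,  |m| = √1466 ≈ 38.288379
|n|² = 256 + 121 = 377,  |n| = √377 ≈ 19.416488
cos θ = -719 / (38.288379 · 19.416488) ≈ -0.96714
θ = arccos(-0.96714) ≈ 165.3°

165.3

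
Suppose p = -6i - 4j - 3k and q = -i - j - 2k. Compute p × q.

i: (-4)·(-2) - (-3)·(-1) = 8 - 3 = 5
j: (-3)·(-1) - (-6)·(-2) = 3 - 12 = -9
k: (-6)·(-1) - (-4)·(-1) = 6 - 4 = 2
p × q = (5, -9, 2)

(5, -9, 2)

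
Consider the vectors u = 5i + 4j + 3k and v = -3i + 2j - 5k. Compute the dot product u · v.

u · v = 5·(-3) + 4·2 + 3·(-5) = -15 + 8 - 15 = -22

-22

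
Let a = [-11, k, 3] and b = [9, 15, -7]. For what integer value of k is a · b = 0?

8

a · b = (-11)·9 + k·15 + 3·(-7) = -120 + 15k
Set equal to 0: 15k = 120, so k = 8.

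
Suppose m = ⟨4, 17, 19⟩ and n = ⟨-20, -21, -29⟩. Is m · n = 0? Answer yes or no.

no

m · n = 4·(-20) + 17·(-21) + 19·(-29) = -80 - 357 - 551 = -988
Nonzero, so the vectors are not orthogonal.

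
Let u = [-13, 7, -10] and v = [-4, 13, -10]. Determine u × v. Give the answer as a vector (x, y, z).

i: 7·(-10) - (-10)·13 = -70 - (-130) = 60
j: (-10)·(-4) - (-13)·(-10) = 40 - 130 = -90
k: (-13)·13 - 7·(-4) = -169 - (-28) = -141
u × v = (60, -90, -141)

(60, -90, -141)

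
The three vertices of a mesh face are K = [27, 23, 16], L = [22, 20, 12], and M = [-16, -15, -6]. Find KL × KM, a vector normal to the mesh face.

KL = (-5, -3, -4)
KM = (-43, -38, -22)
i: (-3)·(-22) - (-4)·(-38) = 66 - 152 = -86
j: (-4)·(-43) - (-5)·(-22) = 172 - 110 = 62
k: (-5)·(-38) - (-3)·(-43) = 190 - 129 = 61
KL × KM = (-86, 62, 61)

(-86, 62, 61)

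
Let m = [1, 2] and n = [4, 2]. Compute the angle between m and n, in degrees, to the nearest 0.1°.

36.9

m · n = 1·4 + 2·2 = 4 + 4 = 8
|m|² = 1 + 4 = 5,  |m| = √5 ≈ 2.236068
|n|² = 16 + 4 = 20,  |n| = √20 ≈ 4.472136
cos θ = 8 / (2.236068 · 4.472136) ≈ 0.80000
θ = arccos(0.80000) ≈ 36.9°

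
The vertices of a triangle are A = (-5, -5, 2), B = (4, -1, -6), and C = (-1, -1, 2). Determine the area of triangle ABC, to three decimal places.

AB = (9, 4, -8),  AC = (4, 4, 0)
i: 4·0 - (-8)·4 = 0 - (-32) = 32
j: (-8)·4 - 9·0 = -32 - 0 = -32
k: 9·4 - 4·4 = 36 - 16 = 20
AB × AC = (32, -32, 20)
|AB × AC| = √2448 ≈ 49.4773
area = ½ · 49.4773 ≈ 24.739

24.739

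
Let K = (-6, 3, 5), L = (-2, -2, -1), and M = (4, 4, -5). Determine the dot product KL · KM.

95

KL = L − K = (4, -5, -6)
KM = M − K = (10, 1, -10)
KL · KM = 4·10 + (-5)·1 + (-6)·(-10) = 40 - 5 + 60 = 95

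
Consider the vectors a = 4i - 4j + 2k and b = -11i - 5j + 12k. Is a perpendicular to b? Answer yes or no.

yes

a · b = 4·(-11) + (-4)·(-5) + 2·12 = -44 + 20 + 24 = 0
Zero, so the vectors are orthogonal.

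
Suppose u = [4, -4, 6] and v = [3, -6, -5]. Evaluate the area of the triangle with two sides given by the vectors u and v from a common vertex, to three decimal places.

34.366

i: (-4)·(-5) - 6·(-6) = 20 - (-36) = 56
j: 6·3 - 4·(-5) = 18 - (-20) = 38
k: 4·(-6) - (-4)·3 = -24 - (-12) = -12
u × v = (56, 38, -12)
|u × v| = √(56² + 38² + (-12)²) = √4724 ≈ 68.7314
area = ½ · 68.7314 ≈ 34.366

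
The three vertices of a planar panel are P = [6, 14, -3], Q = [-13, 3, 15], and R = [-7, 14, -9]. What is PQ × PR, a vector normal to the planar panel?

PQ = (-19, -11, 18)
PR = (-13, 0, -6)
i: (-11)·(-6) - 18·0 = 66 - 0 = 66
j: 18·(-13) - (-19)·(-6) = -234 - 114 = -348
k: (-19)·0 - (-11)·(-13) = 0 - 143 = -143
PQ × PR = (66, -348, -143)

(66, -348, -143)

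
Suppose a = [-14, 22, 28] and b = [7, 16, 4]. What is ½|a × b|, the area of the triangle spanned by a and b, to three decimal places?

289.822

i: 22·4 - 28·16 = 88 - 448 = -360
j: 28·7 - (-14)·4 = 196 - (-56) = 252
k: (-14)·16 - 22·7 = -224 - 154 = -378
a × b = (-360, 252, -378)
|a × b| = √((-360)² + 252² + (-378)²) = √335988 ≈ 579.6447
area = ½ · 579.6447 ≈ 289.822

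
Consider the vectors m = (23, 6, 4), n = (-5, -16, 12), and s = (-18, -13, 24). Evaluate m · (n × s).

-6712

n × s:
i: (-16)·24 - 12·(-13) = -384 - (-156) = -228
j: 12·(-18) - (-5)·24 = -216 - (-120) = -96
k: (-5)·(-13) - (-16)·(-18) = 65 - 288 = -223
n × s = (-228, -96, -223)
m · (n × s) = 23·(-228) + 6·(-96) + 4·(-223) = -5244 - 576 - 892 = -6712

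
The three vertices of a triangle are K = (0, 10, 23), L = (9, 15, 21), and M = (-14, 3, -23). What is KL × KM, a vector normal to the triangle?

(-244, 442, 7)

KL = (9, 5, -2)
KM = (-14, -7, -46)
i: 5·(-46) - (-2)·(-7) = -230 - 14 = -244
j: (-2)·(-14) - 9·(-46) = 28 - (-414) = 442
k: 9·(-7) - 5·(-14) = -63 - (-70) = 7
KL × KM = (-244, 442, 7)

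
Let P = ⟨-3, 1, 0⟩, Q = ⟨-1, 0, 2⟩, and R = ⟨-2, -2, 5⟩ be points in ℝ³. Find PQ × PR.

(1, -8, -5)

PQ = (2, -1, 2)
PR = (1, -3, 5)
i: (-1)·5 - 2·(-3) = -5 - (-6) = 1
j: 2·1 - 2·5 = 2 - 10 = -8
k: 2·(-3) - (-1)·1 = -6 - (-1) = -5
PQ × PR = (1, -8, -5)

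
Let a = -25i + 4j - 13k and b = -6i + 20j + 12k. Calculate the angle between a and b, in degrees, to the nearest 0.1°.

83.8

a · b = (-25)·(-6) + 4·20 + (-13)·12 = 150 + 80 - 156 = 74
|a|² = 625 + 16 + 169 = 810,  |a| = √810 ≈ 28.460499
|b|² = 36 + 400 + 144 = 580,  |b| = √580 ≈ 24.083189
cos θ = 74 / (28.460499 · 24.083189) ≈ 0.10796
θ = arccos(0.10796) ≈ 83.8°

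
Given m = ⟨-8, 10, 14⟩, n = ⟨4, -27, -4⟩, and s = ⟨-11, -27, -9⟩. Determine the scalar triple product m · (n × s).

n × s:
i: (-27)·(-9) - (-4)·(-27) = 243 - 108 = 135
j: (-4)·(-11) - 4·(-9) = 44 - (-36) = 80
k: 4·(-27) - (-27)·(-11) = -108 - 297 = -405
n × s = (135, 80, -405)
m · (n × s) = (-8)·135 + 10·80 + 14·(-405) = -1080 + 800 - 5670 = -5950

-5950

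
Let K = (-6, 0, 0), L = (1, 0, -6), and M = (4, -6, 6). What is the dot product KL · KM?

KL = L − K = (7, 0, -6)
KM = M − K = (10, -6, 6)
KL · KM = 7·10 + 0·(-6) + (-6)·6 = 70 + 0 - 36 = 34

34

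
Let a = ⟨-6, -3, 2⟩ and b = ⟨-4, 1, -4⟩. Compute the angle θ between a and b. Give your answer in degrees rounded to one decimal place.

71.1

a · b = (-6)·(-4) + (-3)·1 + 2·(-4) = 24 - 3 - 8 = 13
|a|² = 36 + 9 + 4 = 49,  |a| = √49 ≈ 7.000000
|b|² = 16 + 1 + 16 = 33,  |b| = √33 ≈ 5.744563
cos θ = 13 / (7.000000 · 5.744563) ≈ 0.32329
θ = arccos(0.32329) ≈ 71.1°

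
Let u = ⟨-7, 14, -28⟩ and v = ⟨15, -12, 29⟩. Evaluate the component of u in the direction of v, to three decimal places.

u · v = (-7)·15 + 14·(-12) + (-28)·29 = -105 - 168 - 812 = -1085
|v| = √(225 + 144 + 841) = √1210 ≈ 34.7851
comp_v u = -1085 / √1210 ≈ -31.192

-31.192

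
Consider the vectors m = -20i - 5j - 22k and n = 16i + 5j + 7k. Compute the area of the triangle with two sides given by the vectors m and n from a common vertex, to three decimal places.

i: (-5)·7 - (-22)·5 = -35 - (-110) = 75
j: (-22)·16 - (-20)·7 = -352 - (-140) = -212
k: (-20)·5 - (-5)·16 = -100 - (-80) = -20
m × n = (75, -212, -20)
|m × n| = √(75² + (-212)² + (-20)²) = √50969 ≈ 225.7632
area = ½ · 225.7632 ≈ 112.882

112.882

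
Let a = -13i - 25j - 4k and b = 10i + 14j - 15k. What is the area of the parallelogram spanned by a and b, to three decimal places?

495.591

i: (-25)·(-15) - (-4)·14 = 375 - (-56) = 431
j: (-4)·10 - (-13)·(-15) = -40 - 195 = -235
k: (-13)·14 - (-25)·10 = -182 - (-250) = 68
a × b = (431, -235, 68)
|a × b| = √(431² + (-235)² + 68²) = √245610 ≈ 495.5906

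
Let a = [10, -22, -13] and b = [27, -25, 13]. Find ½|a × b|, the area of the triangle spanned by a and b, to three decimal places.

i: (-22)·13 - (-13)·(-25) = -286 - 325 = -611
j: (-13)·27 - 10·13 = -351 - 130 = -481
k: 10·(-25) - (-22)·27 = -250 - (-594) = 344
a × b = (-611, -481, 344)
|a × b| = √((-611)² + (-481)² + 344²) = √723018 ≈ 850.3047
area = ½ · 850.3047 ≈ 425.152

425.152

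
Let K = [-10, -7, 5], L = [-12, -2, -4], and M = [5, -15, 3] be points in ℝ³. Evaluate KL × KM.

KL = (-2, 5, -9)
KM = (15, -8, -2)
i: 5·(-2) - (-9)·(-8) = -10 - 72 = -82
j: (-9)·15 - (-2)·(-2) = -135 - 4 = -139
k: (-2)·(-8) - 5·15 = 16 - 75 = -59
KL × KM = (-82, -139, -59)

(-82, -139, -59)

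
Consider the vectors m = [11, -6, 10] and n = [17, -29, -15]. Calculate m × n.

i: (-6)·(-15) - 10·(-29) = 90 - (-290) = 380
j: 10·17 - 11·(-15) = 170 - (-165) = 335
k: 11·(-29) - (-6)·17 = -319 - (-102) = -217
m × n = (380, 335, -217)

(380, 335, -217)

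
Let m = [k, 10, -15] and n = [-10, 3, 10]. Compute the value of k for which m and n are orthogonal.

m · n = k·(-10) + 10·3 + (-15)·10 = -120 - 10k
Set equal to 0: -10k = 120, so k = -12.

-12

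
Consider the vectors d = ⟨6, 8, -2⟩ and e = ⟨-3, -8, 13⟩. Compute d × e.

i: 8·13 - (-2)·(-8) = 104 - 16 = 88
j: (-2)·(-3) - 6·13 = 6 - 78 = -72
k: 6·(-8) - 8·(-3) = -48 - (-24) = -24
d × e = (88, -72, -24)

(88, -72, -24)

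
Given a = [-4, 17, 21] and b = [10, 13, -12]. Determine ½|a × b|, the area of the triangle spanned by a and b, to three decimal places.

i: 17·(-12) - 21·13 = -204 - 273 = -477
j: 21·10 - (-4)·(-12) = 210 - 48 = 162
k: (-4)·13 - 17·10 = -52 - 170 = -222
a × b = (-477, 162, -222)
|a × b| = √((-477)² + 162² + (-222)²) = √303057 ≈ 550.5061
area = ½ · 550.5061 ≈ 275.253

275.253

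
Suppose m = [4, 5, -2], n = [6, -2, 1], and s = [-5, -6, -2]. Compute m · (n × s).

167

n × s:
i: (-2)·(-2) - 1·(-6) = 4 - (-6) = 10
j: 1·(-5) - 6·(-2) = -5 - (-12) = 7
k: 6·(-6) - (-2)·(-5) = -36 - 10 = -46
n × s = (10, 7, -46)
m · (n × s) = 4·10 + 5·7 + (-2)·(-46) = 40 + 35 + 92 = 167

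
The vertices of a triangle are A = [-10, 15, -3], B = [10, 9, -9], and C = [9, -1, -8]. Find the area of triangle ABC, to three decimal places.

AB = (20, -6, -6),  AC = (19, -16, -5)
i: (-6)·(-5) - (-6)·(-16) = 30 - 96 = -66
j: (-6)·19 - 20·(-5) = -114 - (-100) = -14
k: 20·(-16) - (-6)·19 = -320 - (-114) = -206
AB × AC = (-66, -14, -206)
|AB × AC| = √46988 ≈ 216.7672
area = ½ · 216.7672 ≈ 108.384

108.384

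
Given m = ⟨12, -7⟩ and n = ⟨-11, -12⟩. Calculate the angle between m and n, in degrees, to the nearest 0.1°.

m · n = 12·(-11) + (-7)·(-12) = -132 + 84 = -48
|m|² = 144 + 49 = 193,  |m| = √193 ≈ 13.892444
|n|² = 121 + 144 = 265,  |n| = √265 ≈ 16.278821
cos θ = -48 / (13.892444 · 16.278821) ≈ -0.21225
θ = arccos(-0.21225) ≈ 102.3°

102.3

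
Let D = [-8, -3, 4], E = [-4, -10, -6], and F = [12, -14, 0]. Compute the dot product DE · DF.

DE = E − D = (4, -7, -10)
DF = F − D = (20, -11, -4)
DE · DF = 4·20 + (-7)·(-11) + (-10)·(-4) = 80 + 77 + 40 = 197

197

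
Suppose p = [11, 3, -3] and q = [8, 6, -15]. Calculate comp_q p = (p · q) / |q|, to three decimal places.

8.376

p · q = 11·8 + 3·6 + (-3)·(-15) = 88 + 18 + 45 = 151
|q| = √(64 + 36 + 225) = √325 ≈ 18.0278
comp_q p = 151 / √325 ≈ 8.376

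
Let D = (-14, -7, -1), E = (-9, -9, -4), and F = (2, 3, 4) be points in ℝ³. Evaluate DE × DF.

(20, -73, 82)

DE = (5, -2, -3)
DF = (16, 10, 5)
i: (-2)·5 - (-3)·10 = -10 - (-30) = 20
j: (-3)·16 - 5·5 = -48 - 25 = -73
k: 5·10 - (-2)·16 = 50 - (-32) = 82
DE × DF = (20, -73, 82)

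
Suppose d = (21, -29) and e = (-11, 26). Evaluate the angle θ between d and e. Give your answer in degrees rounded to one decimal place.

167.0

d · e = 21·(-11) + (-29)·26 = -231 - 754 = -985
|d|² = 441 + 841 = 1282,  |d| = √1282 ≈ 35.805028
|e|² = 121 + 676 = 797,  |e| = √797 ≈ 28.231188
cos θ = -985 / (35.805028 · 28.231188) ≈ -0.97446
θ = arccos(-0.97446) ≈ 167.0°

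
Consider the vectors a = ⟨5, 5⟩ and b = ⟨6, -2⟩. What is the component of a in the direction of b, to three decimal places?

a · b = 5·6 + 5·(-2) = 30 - 10 = 20
|b| = √(36 + 4) = √40 ≈ 6.3246
comp_b a = 20 / √40 ≈ 3.162

3.162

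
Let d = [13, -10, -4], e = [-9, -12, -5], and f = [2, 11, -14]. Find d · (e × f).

4559

e × f:
i: (-12)·(-14) - (-5)·11 = 168 - (-55) = 223
j: (-5)·2 - (-9)·(-14) = -10 - 126 = -136
k: (-9)·11 - (-12)·2 = -99 - (-24) = -75
e × f = (223, -136, -75)
d · (e × f) = 13·223 + (-10)·(-136) + (-4)·(-75) = 2899 + 1360 + 300 = 4559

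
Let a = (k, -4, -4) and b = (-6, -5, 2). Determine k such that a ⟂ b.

a · b = k·(-6) + (-4)·(-5) + (-4)·2 = 12 - 6k
Set equal to 0: -6k = -12, so k = 2.

2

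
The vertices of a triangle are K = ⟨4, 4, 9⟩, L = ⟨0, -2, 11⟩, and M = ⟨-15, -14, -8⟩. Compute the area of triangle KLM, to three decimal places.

89.504

KL = (-4, -6, 2),  KM = (-19, -18, -17)
i: (-6)·(-17) - 2·(-18) = 102 - (-36) = 138
j: 2·(-19) - (-4)·(-17) = -38 - 68 = -106
k: (-4)·(-18) - (-6)·(-19) = 72 - 114 = -42
KL × KM = (138, -106, -42)
|KL × KM| = √32044 ≈ 179.0084
area = ½ · 179.0084 ≈ 89.504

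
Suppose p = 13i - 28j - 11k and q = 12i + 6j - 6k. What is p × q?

i: (-28)·(-6) - (-11)·6 = 168 - (-66) = 234
j: (-11)·12 - 13·(-6) = -132 - (-78) = -54
k: 13·6 - (-28)·12 = 78 - (-336) = 414
p × q = (234, -54, 414)

(234, -54, 414)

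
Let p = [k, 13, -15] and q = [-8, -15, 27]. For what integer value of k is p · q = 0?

-75

p · q = k·(-8) + 13·(-15) + (-15)·27 = -600 - 8k
Set equal to 0: -8k = 600, so k = -75.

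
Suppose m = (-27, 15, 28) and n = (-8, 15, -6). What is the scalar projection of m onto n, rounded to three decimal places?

m · n = (-27)·(-8) + 15·15 + 28·(-6) = 216 + 225 - 168 = 273
|n| = √(64 + 225 + 36) = √325 ≈ 18.0278
comp_n m = 273 / √325 ≈ 15.143

15.143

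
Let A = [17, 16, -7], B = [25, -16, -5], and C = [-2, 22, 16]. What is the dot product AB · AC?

AB = B − A = (8, -32, 2)
AC = C − A = (-19, 6, 23)
AB · AC = 8·(-19) + (-32)·6 + 2·23 = -152 - 192 + 46 = -298

-298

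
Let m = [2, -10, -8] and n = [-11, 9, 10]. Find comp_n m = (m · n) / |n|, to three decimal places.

m · n = 2·(-11) + (-10)·9 + (-8)·10 = -22 - 90 - 80 = -192
|n| = √(121 + 81 + 100) = √302 ≈ 17.3781
comp_n m = -192 / √302 ≈ -11.048

-11.048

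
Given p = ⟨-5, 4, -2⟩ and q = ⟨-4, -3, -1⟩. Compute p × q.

i: 4·(-1) - (-2)·(-3) = -4 - 6 = -10
j: (-2)·(-4) - (-5)·(-1) = 8 - 5 = 3
k: (-5)·(-3) - 4·(-4) = 15 - (-16) = 31
p × q = (-10, 3, 31)

(-10, 3, 31)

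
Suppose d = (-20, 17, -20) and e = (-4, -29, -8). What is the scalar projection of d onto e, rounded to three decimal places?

d · e = (-20)·(-4) + 17·(-29) + (-20)·(-8) = 80 - 493 + 160 = -253
|e| = √(16 + 841 + 64) = √921 ≈ 30.3480
comp_e d = -253 / √921 ≈ -8.337

-8.337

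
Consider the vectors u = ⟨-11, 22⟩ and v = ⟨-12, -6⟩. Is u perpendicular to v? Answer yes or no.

yes

u · v = (-11)·(-12) + 22·(-6) = 132 - 132 = 0
Zero, so the vectors are orthogonal.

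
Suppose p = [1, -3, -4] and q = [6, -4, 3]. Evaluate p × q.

i: (-3)·3 - (-4)·(-4) = -9 - 16 = -25
j: (-4)·6 - 1·3 = -24 - 3 = -27
k: 1·(-4) - (-3)·6 = -4 - (-18) = 14
p × q = (-25, -27, 14)

(-25, -27, 14)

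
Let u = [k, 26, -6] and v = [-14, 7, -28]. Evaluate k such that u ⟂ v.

25

u · v = k·(-14) + 26·7 + (-6)·(-28) = 350 - 14k
Set equal to 0: -14k = -350, so k = 25.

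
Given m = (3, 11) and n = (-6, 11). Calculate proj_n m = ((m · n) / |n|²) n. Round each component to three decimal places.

(-3.936, 7.217)

m · n = 3·(-6) + 11·11 = -18 + 121 = 103
|n|² = 36 + 121 = 157
proj_n m = (103/157) · (-6, 11) ≈ (-3.936, 7.217)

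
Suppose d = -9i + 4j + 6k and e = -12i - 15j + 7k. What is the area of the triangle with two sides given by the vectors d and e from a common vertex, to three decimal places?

i: 4·7 - 6·(-15) = 28 - (-90) = 118
j: 6·(-12) - (-9)·7 = -72 - (-63) = -9
k: (-9)·(-15) - 4·(-12) = 135 - (-48) = 183
d × e = (118, -9, 183)
|d × e| = √(118² + (-9)² + 183²) = √47494 ≈ 217.9312
area = ½ · 217.9312 ≈ 108.966

108.966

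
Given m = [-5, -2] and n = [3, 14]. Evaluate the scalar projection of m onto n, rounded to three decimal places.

-3.003

m · n = (-5)·3 + (-2)·14 = -15 - 28 = -43
|n| = √(9 + 196) = √205 ≈ 14.3178
comp_n m = -43 / √205 ≈ -3.003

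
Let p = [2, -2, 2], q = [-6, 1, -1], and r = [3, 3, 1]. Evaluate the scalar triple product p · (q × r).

-40

q × r:
i: 1·1 - (-1)·3 = 1 - (-3) = 4
j: (-1)·3 - (-6)·1 = -3 - (-6) = 3
k: (-6)·3 - 1·3 = -18 - 3 = -21
q × r = (4, 3, -21)
p · (q × r) = 2·4 + (-2)·3 + 2·(-21) = 8 - 6 - 42 = -40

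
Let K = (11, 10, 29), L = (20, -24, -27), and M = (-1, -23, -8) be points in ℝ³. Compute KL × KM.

KL = (9, -34, -56)
KM = (-12, -33, -37)
i: (-34)·(-37) - (-56)·(-33) = 1258 - 1848 = -590
j: (-56)·(-12) - 9·(-37) = 672 - (-333) = 1005
k: 9·(-33) - (-34)·(-12) = -297 - 408 = -705
KL × KM = (-590, 1005, -705)

(-590, 1005, -705)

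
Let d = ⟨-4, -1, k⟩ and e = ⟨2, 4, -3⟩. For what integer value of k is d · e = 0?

d · e = (-4)·2 + (-1)·4 + k·(-3) = -12 - 3k
Set equal to 0: -3k = 12, so k = -4.

-4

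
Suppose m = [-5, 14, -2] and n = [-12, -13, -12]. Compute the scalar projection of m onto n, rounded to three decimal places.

-4.584

m · n = (-5)·(-12) + 14·(-13) + (-2)·(-12) = 60 - 182 + 24 = -98
|n| = √(144 + 169 + 144) = √457 ≈ 21.3776
comp_n m = -98 / √457 ≈ -4.584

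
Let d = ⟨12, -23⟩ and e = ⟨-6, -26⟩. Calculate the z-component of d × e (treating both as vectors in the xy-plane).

12·(-26) - (-23)·(-6) = -312 - 138 = -450

-450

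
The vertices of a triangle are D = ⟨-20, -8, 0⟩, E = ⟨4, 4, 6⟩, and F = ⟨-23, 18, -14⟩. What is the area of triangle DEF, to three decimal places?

DE = (24, 12, 6),  DF = (-3, 26, -14)
i: 12·(-14) - 6·26 = -168 - 156 = -324
j: 6·(-3) - 24·(-14) = -18 - (-336) = 318
k: 24·26 - 12·(-3) = 624 - (-36) = 660
DE × DF = (-324, 318, 660)
|DE × DF| = √641700 ≈ 801.0618
area = ½ · 801.0618 ≈ 400.531

400.531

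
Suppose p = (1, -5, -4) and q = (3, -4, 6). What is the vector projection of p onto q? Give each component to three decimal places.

(-0.049, 0.066, -0.098)

p · q = 1·3 + (-5)·(-4) + (-4)·6 = 3 + 20 - 24 = -1
|q|² = 9 + 16 + 36 = 61
proj_q p = (-1/61) · (3, -4, 6) ≈ (-0.049, 0.066, -0.098)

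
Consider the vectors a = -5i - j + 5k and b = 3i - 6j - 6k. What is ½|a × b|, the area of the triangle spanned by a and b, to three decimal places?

25.544

i: (-1)·(-6) - 5·(-6) = 6 - (-30) = 36
j: 5·3 - (-5)·(-6) = 15 - 30 = -15
k: (-5)·(-6) - (-1)·3 = 30 - (-3) = 33
a × b = (36, -15, 33)
|a × b| = √(36² + (-15)² + 33²) = √2610 ≈ 51.0882
area = ½ · 51.0882 ≈ 25.544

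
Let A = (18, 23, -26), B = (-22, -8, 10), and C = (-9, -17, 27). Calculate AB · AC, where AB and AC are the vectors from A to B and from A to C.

AB = B − A = (-40, -31, 36)
AC = C − A = (-27, -40, 53)
AB · AC = (-40)·(-27) + (-31)·(-40) + 36·53 = 1080 + 1240 + 1908 = 4228

4228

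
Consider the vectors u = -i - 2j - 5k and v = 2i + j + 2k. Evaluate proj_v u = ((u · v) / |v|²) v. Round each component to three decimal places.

(-3.111, -1.556, -3.111)

u · v = (-1)·2 + (-2)·1 + (-5)·2 = -2 - 2 - 10 = -14
|v|² = 4 + 1 + 4 = 9
proj_v u = (-14/9) · (2, 1, 2) ≈ (-3.111, -1.556, -3.111)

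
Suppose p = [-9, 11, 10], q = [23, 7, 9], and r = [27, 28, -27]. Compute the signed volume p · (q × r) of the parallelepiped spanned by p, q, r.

18023

q × r:
i: 7·(-27) - 9·28 = -189 - 252 = -441
j: 9·27 - 23·(-27) = 243 - (-621) = 864
k: 23·28 - 7·27 = 644 - 189 = 455
q × r = (-441, 864, 455)
p · (q × r) = (-9)·(-441) + 11·864 + 10·455 = 3969 + 9504 + 4550 = 18023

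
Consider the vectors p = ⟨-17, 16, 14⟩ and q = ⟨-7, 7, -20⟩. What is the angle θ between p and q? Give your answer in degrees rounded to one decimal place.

p · q = (-17)·(-7) + 16·7 + 14·(-20) = 119 + 112 - 280 = -49
|p|² = 289 + 256 + 196 = 741,  |p| = √741 ≈ 27.221315
|q|² = 49 + 49 + 400 = 498,  |q| = √498 ≈ 22.315914
cos θ = -49 / (27.221315 · 22.315914) ≈ -0.08066
θ = arccos(-0.08066) ≈ 94.6°

94.6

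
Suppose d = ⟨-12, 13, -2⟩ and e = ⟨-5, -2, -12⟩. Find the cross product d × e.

(-160, -134, 89)

i: 13·(-12) - (-2)·(-2) = -156 - 4 = -160
j: (-2)·(-5) - (-12)·(-12) = 10 - 144 = -134
k: (-12)·(-2) - 13·(-5) = 24 - (-65) = 89
d × e = (-160, -134, 89)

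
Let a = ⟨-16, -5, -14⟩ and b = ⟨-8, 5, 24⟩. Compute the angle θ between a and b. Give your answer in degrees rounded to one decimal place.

114.4

a · b = (-16)·(-8) + (-5)·5 + (-14)·24 = 128 - 25 - 336 = -233
|a|² = 256 + 25 + 196 = 477,  |a| = √477 ≈ 21.840330
|b|² = 64 + 25 + 576 = 665,  |b| = √665 ≈ 25.787594
cos θ = -233 / (21.840330 · 25.787594) ≈ -0.41370
θ = arccos(-0.41370) ≈ 114.4°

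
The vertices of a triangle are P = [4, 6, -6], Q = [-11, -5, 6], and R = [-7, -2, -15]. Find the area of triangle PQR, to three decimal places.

PQ = (-15, -11, 12),  PR = (-11, -8, -9)
i: (-11)·(-9) - 12·(-8) = 99 - (-96) = 195
j: 12·(-11) - (-15)·(-9) = -132 - 135 = -267
k: (-15)·(-8) - (-11)·(-11) = 120 - 121 = -1
PQ × PR = (195, -267, -1)
|PQ × PR| = √109315 ≈ 330.6282
area = ½ · 330.6282 ≈ 165.314

165.314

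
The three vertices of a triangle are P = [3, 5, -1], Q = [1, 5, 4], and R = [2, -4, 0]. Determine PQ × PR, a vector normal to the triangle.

PQ = (-2, 0, 5)
PR = (-1, -9, 1)
i: 0·1 - 5·(-9) = 0 - (-45) = 45
j: 5·(-1) - (-2)·1 = -5 - (-2) = -3
k: (-2)·(-9) - 0·(-1) = 18 - 0 = 18
PQ × PR = (45, -3, 18)

(45, -3, 18)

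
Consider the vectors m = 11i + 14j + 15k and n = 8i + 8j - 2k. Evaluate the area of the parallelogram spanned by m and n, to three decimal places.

i: 14·(-2) - 15·8 = -28 - 120 = -148
j: 15·8 - 11·(-2) = 120 - (-22) = 142
k: 11·8 - 14·8 = 88 - 112 = -24
m × n = (-148, 142, -24)
|m × n| = √((-148)² + 142² + (-24)²) = √42644 ≈ 206.5042

206.504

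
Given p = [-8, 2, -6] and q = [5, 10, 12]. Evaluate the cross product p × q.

(84, 66, -90)

i: 2·12 - (-6)·10 = 24 - (-60) = 84
j: (-6)·5 - (-8)·12 = -30 - (-96) = 66
k: (-8)·10 - 2·5 = -80 - 10 = -90
p × q = (84, 66, -90)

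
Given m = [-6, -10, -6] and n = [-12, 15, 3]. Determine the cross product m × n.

(60, 90, -210)

i: (-10)·3 - (-6)·15 = -30 - (-90) = 60
j: (-6)·(-12) - (-6)·3 = 72 - (-18) = 90
k: (-6)·15 - (-10)·(-12) = -90 - 120 = -210
m × n = (60, 90, -210)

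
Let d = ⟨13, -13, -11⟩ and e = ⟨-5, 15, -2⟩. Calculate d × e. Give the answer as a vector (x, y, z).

i: (-13)·(-2) - (-11)·15 = 26 - (-165) = 191
j: (-11)·(-5) - 13·(-2) = 55 - (-26) = 81
k: 13·15 - (-13)·(-5) = 195 - 65 = 130
d × e = (191, 81, 130)

(191, 81, 130)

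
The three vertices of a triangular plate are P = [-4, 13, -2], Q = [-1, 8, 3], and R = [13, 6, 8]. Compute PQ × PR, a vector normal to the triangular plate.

PQ = (3, -5, 5)
PR = (17, -7, 10)
i: (-5)·10 - 5·(-7) = -50 - (-35) = -15
j: 5·17 - 3·10 = 85 - 30 = 55
k: 3·(-7) - (-5)·17 = -21 - (-85) = 64
PQ × PR = (-15, 55, 64)

(-15, 55, 64)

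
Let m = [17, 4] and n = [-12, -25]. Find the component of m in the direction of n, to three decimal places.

-10.963

m · n = 17·(-12) + 4·(-25) = -204 - 100 = -304
|n| = √(144 + 625) = √769 ≈ 27.7308
comp_n m = -304 / √769 ≈ -10.963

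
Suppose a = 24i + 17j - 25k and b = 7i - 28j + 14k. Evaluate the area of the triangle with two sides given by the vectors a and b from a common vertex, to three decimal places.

i: 17·14 - (-25)·(-28) = 238 - 700 = -462
j: (-25)·7 - 24·14 = -175 - 336 = -511
k: 24·(-28) - 17·7 = -672 - 119 = -791
a × b = (-462, -511, -791)
|a × b| = √((-462)² + (-511)² + (-791)²) = √1100246 ≈ 1048.9261
area = ½ · 1048.9261 ≈ 524.463

524.463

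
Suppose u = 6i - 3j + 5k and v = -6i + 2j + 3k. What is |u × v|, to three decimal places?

51.971

i: (-3)·3 - 5·2 = -9 - 10 = -19
j: 5·(-6) - 6·3 = -30 - 18 = -48
k: 6·2 - (-3)·(-6) = 12 - 18 = -6
u × v = (-19, -48, -6)
|u × v| = √((-19)² + (-48)² + (-6)²) = √2701 ≈ 51.9711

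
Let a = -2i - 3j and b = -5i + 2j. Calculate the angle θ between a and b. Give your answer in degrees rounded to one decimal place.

78.1

a · b = (-2)·(-5) + (-3)·2 = 10 - 6 = 4
|a|² = 4 + 9 = 13,  |a| = √13 ≈ 3.605551
|b|² = 25 + 4 = 29,  |b| = √29 ≈ 5.385165
cos θ = 4 / (3.605551 · 5.385165) ≈ 0.20601
θ = arccos(0.20601) ≈ 78.1°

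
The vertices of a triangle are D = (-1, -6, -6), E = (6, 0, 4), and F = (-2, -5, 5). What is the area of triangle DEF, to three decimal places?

52.139

DE = (7, 6, 10),  DF = (-1, 1, 11)
i: 6·11 - 10·1 = 66 - 10 = 56
j: 10·(-1) - 7·11 = -10 - 77 = -87
k: 7·1 - 6·(-1) = 7 - (-6) = 13
DE × DF = (56, -87, 13)
|DE × DF| = √10874 ≈ 104.2785
area = ½ · 104.2785 ≈ 52.139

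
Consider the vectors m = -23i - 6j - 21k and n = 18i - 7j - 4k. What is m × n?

i: (-6)·(-4) - (-21)·(-7) = 24 - 147 = -123
j: (-21)·18 - (-23)·(-4) = -378 - 92 = -470
k: (-23)·(-7) - (-6)·18 = 161 - (-108) = 269
m × n = (-123, -470, 269)

(-123, -470, 269)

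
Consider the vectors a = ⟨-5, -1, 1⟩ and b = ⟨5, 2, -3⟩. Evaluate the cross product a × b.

(1, -10, -5)

i: (-1)·(-3) - 1·2 = 3 - 2 = 1
j: 1·5 - (-5)·(-3) = 5 - 15 = -10
k: (-5)·2 - (-1)·5 = -10 - (-5) = -5
a × b = (1, -10, -5)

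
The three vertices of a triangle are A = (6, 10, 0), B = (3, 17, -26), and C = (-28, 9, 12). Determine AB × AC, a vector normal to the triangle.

AB = (-3, 7, -26)
AC = (-34, -1, 12)
i: 7·12 - (-26)·(-1) = 84 - 26 = 58
j: (-26)·(-34) - (-3)·12 = 884 - (-36) = 920
k: (-3)·(-1) - 7·(-34) = 3 - (-238) = 241
AB × AC = (58, 920, 241)

(58, 920, 241)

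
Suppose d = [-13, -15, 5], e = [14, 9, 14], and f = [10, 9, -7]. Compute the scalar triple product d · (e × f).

-933

e × f:
i: 9·(-7) - 14·9 = -63 - 126 = -189
j: 14·10 - 14·(-7) = 140 - (-98) = 238
k: 14·9 - 9·10 = 126 - 90 = 36
e × f = (-189, 238, 36)
d · (e × f) = (-13)·(-189) + (-15)·238 + 5·36 = 2457 - 3570 + 180 = -933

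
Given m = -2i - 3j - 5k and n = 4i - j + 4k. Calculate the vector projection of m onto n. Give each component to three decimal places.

m · n = (-2)·4 + (-3)·(-1) + (-5)·4 = -8 + 3 - 20 = -25
|n|² = 16 + 1 + 16 = 33
proj_n m = (-25/33) · (4, -1, 4) ≈ (-3.030, 0.758, -3.030)

(-3.030, 0.758, -3.030)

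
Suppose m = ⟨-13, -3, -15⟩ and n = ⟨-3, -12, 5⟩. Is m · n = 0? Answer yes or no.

yes

m · n = (-13)·(-3) + (-3)·(-12) + (-15)·5 = 39 + 36 - 75 = 0
Zero, so the vectors are orthogonal.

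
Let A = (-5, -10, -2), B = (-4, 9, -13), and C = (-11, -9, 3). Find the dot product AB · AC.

AB = B − A = (1, 19, -11)
AC = C − A = (-6, 1, 5)
AB · AC = 1·(-6) + 19·1 + (-11)·5 = -6 + 19 - 55 = -42

-42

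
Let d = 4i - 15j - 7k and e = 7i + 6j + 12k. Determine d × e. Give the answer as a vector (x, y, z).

(-138, -97, 129)

i: (-15)·12 - (-7)·6 = -180 - (-42) = -138
j: (-7)·7 - 4·12 = -49 - 48 = -97
k: 4·6 - (-15)·7 = 24 - (-105) = 129
d × e = (-138, -97, 129)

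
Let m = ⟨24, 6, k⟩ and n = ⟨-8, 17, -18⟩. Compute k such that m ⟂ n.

m · n = 24·(-8) + 6·17 + k·(-18) = -90 - 18k
Set equal to 0: -18k = 90, so k = -5.

-5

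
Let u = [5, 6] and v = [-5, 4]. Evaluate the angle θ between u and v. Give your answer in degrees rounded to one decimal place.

u · v = 5·(-5) + 6·4 = -25 + 24 = -1
|u|² = 25 + 36 = 61,  |u| = √61 ≈ 7.810250
|v|² = 25 + 16 = 41,  |v| = √41 ≈ 6.403124
cos θ = -1 / (7.810250 · 6.403124) ≈ -0.02000
θ = arccos(-0.02000) ≈ 91.1°

91.1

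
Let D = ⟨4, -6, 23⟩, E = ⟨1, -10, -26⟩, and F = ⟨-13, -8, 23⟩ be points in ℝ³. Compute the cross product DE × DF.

(-98, 833, -62)

DE = (-3, -4, -49)
DF = (-17, -2, 0)
i: (-4)·0 - (-49)·(-2) = 0 - 98 = -98
j: (-49)·(-17) - (-3)·0 = 833 - 0 = 833
k: (-3)·(-2) - (-4)·(-17) = 6 - 68 = -62
DE × DF = (-98, 833, -62)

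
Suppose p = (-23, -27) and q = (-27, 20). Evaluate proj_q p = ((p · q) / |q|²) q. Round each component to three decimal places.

(-1.937, 1.435)

p · q = (-23)·(-27) + (-27)·20 = 621 - 540 = 81
|q|² = 729 + 400 = 1129
proj_q p = (81/1129) · (-27, 20) ≈ (-1.937, 1.435)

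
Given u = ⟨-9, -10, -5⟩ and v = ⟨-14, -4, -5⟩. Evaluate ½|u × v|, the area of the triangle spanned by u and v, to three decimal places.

55.545

i: (-10)·(-5) - (-5)·(-4) = 50 - 20 = 30
j: (-5)·(-14) - (-9)·(-5) = 70 - 45 = 25
k: (-9)·(-4) - (-10)·(-14) = 36 - 140 = -104
u × v = (30, 25, -104)
|u × v| = √(30² + 25² + (-104)²) = √12341 ≈ 111.0901
area = ½ · 111.0901 ≈ 55.545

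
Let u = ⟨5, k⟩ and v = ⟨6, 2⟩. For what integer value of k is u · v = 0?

u · v = 5·6 + k·2 = 30 + 2k
Set equal to 0: 2k = -30, so k = -15.

-15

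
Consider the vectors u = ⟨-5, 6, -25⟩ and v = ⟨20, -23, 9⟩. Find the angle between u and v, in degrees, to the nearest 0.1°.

123.8

u · v = (-5)·20 + 6·(-23) + (-25)·9 = -100 - 138 - 225 = -463
|u|² = 25 + 36 + 625 = 686,  |u| = √686 ≈ 26.191602
|v|² = 400 + 529 + 81 = 1010,  |v| = √1010 ≈ 31.780497
cos θ = -463 / (26.191602 · 31.780497) ≈ -0.55623
θ = arccos(-0.55623) ≈ 123.8°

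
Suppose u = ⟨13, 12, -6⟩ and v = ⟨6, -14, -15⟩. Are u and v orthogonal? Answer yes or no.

u · v = 13·6 + 12·(-14) + (-6)·(-15) = 78 - 168 + 90 = 0
Zero, so the vectors are orthogonal.

yes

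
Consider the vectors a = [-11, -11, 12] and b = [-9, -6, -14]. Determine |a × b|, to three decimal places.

347.576

i: (-11)·(-14) - 12·(-6) = 154 - (-72) = 226
j: 12·(-9) - (-11)·(-14) = -108 - 154 = -262
k: (-11)·(-6) - (-11)·(-9) = 66 - 99 = -33
a × b = (226, -262, -33)
|a × b| = √(226² + (-262)² + (-33)²) = √120809 ≈ 347.5759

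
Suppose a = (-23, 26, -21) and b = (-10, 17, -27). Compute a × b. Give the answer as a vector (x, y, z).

i: 26·(-27) - (-21)·17 = -702 - (-357) = -345
j: (-21)·(-10) - (-23)·(-27) = 210 - 621 = -411
k: (-23)·17 - 26·(-10) = -391 - (-260) = -131
a × b = (-345, -411, -131)

(-345, -411, -131)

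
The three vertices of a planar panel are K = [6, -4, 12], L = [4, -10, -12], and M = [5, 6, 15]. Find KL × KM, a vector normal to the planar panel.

(222, 30, -26)

KL = (-2, -6, -24)
KM = (-1, 10, 3)
i: (-6)·3 - (-24)·10 = -18 - (-240) = 222
j: (-24)·(-1) - (-2)·3 = 24 - (-6) = 30
k: (-2)·10 - (-6)·(-1) = -20 - 6 = -26
KL × KM = (222, 30, -26)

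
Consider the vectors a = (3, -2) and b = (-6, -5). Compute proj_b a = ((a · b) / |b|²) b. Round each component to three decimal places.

(0.787, 0.656)

a · b = 3·(-6) + (-2)·(-5) = -18 + 10 = -8
|b|² = 36 + 25 = 61
proj_b a = (-8/61) · (-6, -5) ≈ (0.787, 0.656)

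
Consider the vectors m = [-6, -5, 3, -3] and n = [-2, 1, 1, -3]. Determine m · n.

m · n = (-6)·(-2) + (-5)·1 + 3·1 + (-3)·(-3) = 12 - 5 + 3 + 9 = 19

19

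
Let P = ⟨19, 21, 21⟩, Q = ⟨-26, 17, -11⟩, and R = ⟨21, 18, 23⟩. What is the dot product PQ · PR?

PQ = Q − P = (-45, -4, -32)
PR = R − P = (2, -3, 2)
PQ · PR = (-45)·2 + (-4)·(-3) + (-32)·2 = -90 + 12 - 64 = -142

-142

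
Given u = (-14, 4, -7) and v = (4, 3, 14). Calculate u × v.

i: 4·14 - (-7)·3 = 56 - (-21) = 77
j: (-7)·4 - (-14)·14 = -28 - (-196) = 168
k: (-14)·3 - 4·4 = -42 - 16 = -58
u × v = (77, 168, -58)

(77, 168, -58)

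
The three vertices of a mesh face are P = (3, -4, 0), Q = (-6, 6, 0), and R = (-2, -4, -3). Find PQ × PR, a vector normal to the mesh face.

(-30, -27, 50)

PQ = (-9, 10, 0)
PR = (-5, 0, -3)
i: 10·(-3) - 0·0 = -30 - 0 = -30
j: 0·(-5) - (-9)·(-3) = 0 - 27 = -27
k: (-9)·0 - 10·(-5) = 0 - (-50) = 50
PQ × PR = (-30, -27, 50)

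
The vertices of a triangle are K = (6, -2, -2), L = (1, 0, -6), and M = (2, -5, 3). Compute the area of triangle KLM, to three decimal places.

KL = (-5, 2, -4),  KM = (-4, -3, 5)
i: 2·5 - (-4)·(-3) = 10 - 12 = -2
j: (-4)·(-4) - (-5)·5 = 16 - (-25) = 41
k: (-5)·(-3) - 2·(-4) = 15 - (-8) = 23
KL × KM = (-2, 41, 23)
|KL × KM| = √2214 ≈ 47.0532
area = ½ · 47.0532 ≈ 23.527

23.527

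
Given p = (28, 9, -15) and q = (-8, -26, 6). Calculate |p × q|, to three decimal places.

i: 9·6 - (-15)·(-26) = 54 - 390 = -336
j: (-15)·(-8) - 28·6 = 120 - 168 = -48
k: 28·(-26) - 9·(-8) = -728 - (-72) = -656
p × q = (-336, -48, -656)
|p × q| = √((-336)² + (-48)² + (-656)²) = √545536 ≈ 738.6041

738.604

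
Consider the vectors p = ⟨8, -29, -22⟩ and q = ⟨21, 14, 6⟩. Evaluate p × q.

i: (-29)·6 - (-22)·14 = -174 - (-308) = 134
j: (-22)·21 - 8·6 = -462 - 48 = -510
k: 8·14 - (-29)·21 = 112 - (-609) = 721
p × q = (134, -510, 721)

(134, -510, 721)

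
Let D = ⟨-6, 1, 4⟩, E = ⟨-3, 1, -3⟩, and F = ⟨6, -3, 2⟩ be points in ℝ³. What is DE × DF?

(-28, -78, -12)

DE = (3, 0, -7)
DF = (12, -4, -2)
i: 0·(-2) - (-7)·(-4) = 0 - 28 = -28
j: (-7)·12 - 3·(-2) = -84 - (-6) = -78
k: 3·(-4) - 0·12 = -12 - 0 = -12
DE × DF = (-28, -78, -12)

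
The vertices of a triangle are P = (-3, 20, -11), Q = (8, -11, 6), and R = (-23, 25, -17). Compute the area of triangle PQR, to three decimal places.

PQ = (11, -31, 17),  PR = (-20, 5, -6)
i: (-31)·(-6) - 17·5 = 186 - 85 = 101
j: 17·(-20) - 11·(-6) = -340 - (-66) = -274
k: 11·5 - (-31)·(-20) = 55 - 620 = -565
PQ × PR = (101, -274, -565)
|PQ × PR| = √404502 ≈ 636.0047
area = ½ · 636.0047 ≈ 318.002

318.002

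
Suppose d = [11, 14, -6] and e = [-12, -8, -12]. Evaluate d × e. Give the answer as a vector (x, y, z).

(-216, 204, 80)

i: 14·(-12) - (-6)·(-8) = -168 - 48 = -216
j: (-6)·(-12) - 11·(-12) = 72 - (-132) = 204
k: 11·(-8) - 14·(-12) = -88 - (-168) = 80
d × e = (-216, 204, 80)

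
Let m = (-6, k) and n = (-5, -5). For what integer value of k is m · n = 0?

m · n = (-6)·(-5) + k·(-5) = 30 - 5k
Set equal to 0: -5k = -30, so k = 6.

6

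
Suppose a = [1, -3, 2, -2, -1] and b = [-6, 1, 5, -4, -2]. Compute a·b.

a · b = 1·(-6) + (-3)·1 + 2·5 + (-2)·(-4) + (-1)·(-2) = -6 - 3 + 10 + 8 + 2 = 11

11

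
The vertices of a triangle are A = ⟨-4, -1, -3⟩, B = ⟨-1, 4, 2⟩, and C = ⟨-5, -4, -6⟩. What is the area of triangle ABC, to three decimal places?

AB = (3, 5, 5),  AC = (-1, -3, -3)
i: 5·(-3) - 5·(-3) = -15 - (-15) = 0
j: 5·(-1) - 3·(-3) = -5 - (-9) = 4
k: 3·(-3) - 5·(-1) = -9 - (-5) = -4
AB × AC = (0, 4, -4)
|AB × AC| = √32 ≈ 5.6569
area = ½ · 5.6569 ≈ 2.828

2.828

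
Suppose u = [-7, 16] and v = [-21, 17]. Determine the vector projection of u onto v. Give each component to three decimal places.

(-12.053, 9.758)

u · v = (-7)·(-21) + 16·17 = 147 + 272 = 419
|v|² = 441 + 289 = 730
proj_v u = (419/730) · (-21, 17) ≈ (-12.053, 9.758)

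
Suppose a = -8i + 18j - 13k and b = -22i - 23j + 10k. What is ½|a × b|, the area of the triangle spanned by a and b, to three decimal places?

i: 18·10 - (-13)·(-23) = 180 - 299 = -119
j: (-13)·(-22) - (-8)·10 = 286 - (-80) = 366
k: (-8)·(-23) - 18·(-22) = 184 - (-396) = 580
a × b = (-119, 366, 580)
|a × b| = √((-119)² + 366² + 580²) = √484517 ≈ 696.0726
area = ½ · 696.0726 ≈ 348.036

348.036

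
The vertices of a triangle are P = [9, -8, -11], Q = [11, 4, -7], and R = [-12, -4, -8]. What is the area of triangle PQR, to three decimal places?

137.931

PQ = (2, 12, 4),  PR = (-21, 4, 3)
i: 12·3 - 4·4 = 36 - 16 = 20
j: 4·(-21) - 2·3 = -84 - 6 = -90
k: 2·4 - 12·(-21) = 8 - (-252) = 260
PQ × PR = (20, -90, 260)
|PQ × PR| = √76100 ≈ 275.8623
area = ½ · 275.8623 ≈ 137.931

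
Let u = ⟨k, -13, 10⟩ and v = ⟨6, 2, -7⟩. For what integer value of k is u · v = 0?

16

u · v = k·6 + (-13)·2 + 10·(-7) = -96 + 6k
Set equal to 0: 6k = 96, so k = 16.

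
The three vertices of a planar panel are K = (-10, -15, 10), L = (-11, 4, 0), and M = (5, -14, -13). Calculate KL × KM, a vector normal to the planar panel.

KL = (-1, 19, -10)
KM = (15, 1, -23)
i: 19·(-23) - (-10)·1 = -437 - (-10) = -427
j: (-10)·15 - (-1)·(-23) = -150 - 23 = -173
k: (-1)·1 - 19·15 = -1 - 285 = -286
KL × KM = (-427, -173, -286)

(-427, -173, -286)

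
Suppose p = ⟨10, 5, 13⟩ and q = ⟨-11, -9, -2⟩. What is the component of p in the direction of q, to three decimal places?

-12.611

p · q = 10·(-11) + 5·(-9) + 13·(-2) = -110 - 45 - 26 = -181
|q| = √(121 + 81 + 4) = √206 ≈ 14.3527
comp_q p = -181 / √206 ≈ -12.611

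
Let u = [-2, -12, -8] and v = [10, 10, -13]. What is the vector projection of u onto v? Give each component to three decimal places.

(-0.976, -0.976, 1.268)

u · v = (-2)·10 + (-12)·10 + (-8)·(-13) = -20 - 120 + 104 = -36
|v|² = 100 + 100 + 169 = 369
proj_v u = (-36/369) · (10, 10, -13) ≈ (-0.976, -0.976, 1.268)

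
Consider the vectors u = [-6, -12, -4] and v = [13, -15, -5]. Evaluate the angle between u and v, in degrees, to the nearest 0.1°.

64.8

u · v = (-6)·13 + (-12)·(-15) + (-4)·(-5) = -78 + 180 + 20 = 122
|u|² = 36 + 144 + 16 = 196,  |u| = √196 ≈ 14.000000
|v|² = 169 + 225 + 25 = 419,  |v| = √419 ≈ 20.469489
cos θ = 122 / (14.000000 · 20.469489) ≈ 0.42572
θ = arccos(0.42572) ≈ 64.8°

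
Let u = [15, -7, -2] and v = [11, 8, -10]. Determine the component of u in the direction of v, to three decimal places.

7.641

u · v = 15·11 + (-7)·8 + (-2)·(-10) = 165 - 56 + 20 = 129
|v| = √(121 + 64 + 100) = √285 ≈ 16.8819
comp_v u = 129 / √285 ≈ 7.641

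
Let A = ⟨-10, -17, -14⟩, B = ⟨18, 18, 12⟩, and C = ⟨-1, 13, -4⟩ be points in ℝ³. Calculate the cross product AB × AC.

(-430, -46, 525)

AB = (28, 35, 26)
AC = (9, 30, 10)
i: 35·10 - 26·30 = 350 - 780 = -430
j: 26·9 - 28·10 = 234 - 280 = -46
k: 28·30 - 35·9 = 840 - 315 = 525
AB × AC = (-430, -46, 525)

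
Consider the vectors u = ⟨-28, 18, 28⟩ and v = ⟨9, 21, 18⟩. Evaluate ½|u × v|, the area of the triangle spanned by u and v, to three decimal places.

i: 18·18 - 28·21 = 324 - 588 = -264
j: 28·9 - (-28)·18 = 252 - (-504) = 756
k: (-28)·21 - 18·9 = -588 - 162 = -750
u × v = (-264, 756, -750)
|u × v| = √((-264)² + 756² + (-750)²) = √1203732 ≈ 1097.1472
area = ½ · 1097.1472 ≈ 548.574

548.574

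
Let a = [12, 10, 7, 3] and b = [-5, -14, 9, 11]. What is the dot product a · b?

-104

a · b = 12·(-5) + 10·(-14) + 7·9 + 3·11 = -60 - 140 + 63 + 33 = -104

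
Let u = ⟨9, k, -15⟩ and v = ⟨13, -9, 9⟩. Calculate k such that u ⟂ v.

-2

u · v = 9·13 + k·(-9) + (-15)·9 = -18 - 9k
Set equal to 0: -9k = 18, so k = -2.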